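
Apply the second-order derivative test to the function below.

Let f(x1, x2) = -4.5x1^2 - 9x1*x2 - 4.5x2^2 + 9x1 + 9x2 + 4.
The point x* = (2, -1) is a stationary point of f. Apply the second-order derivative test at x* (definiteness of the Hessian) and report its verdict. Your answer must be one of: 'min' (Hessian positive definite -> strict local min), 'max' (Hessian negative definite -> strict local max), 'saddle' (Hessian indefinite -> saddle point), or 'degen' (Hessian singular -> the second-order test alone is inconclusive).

Compute the Hessian H = grad^2 f:
  H = [[-9, -9], [-9, -9]]
Verify stationarity: grad f(x*) = H x* + g = (0, 0).
Eigenvalues of H: -18, 0.
H has a zero eigenvalue (singular; negative semidefinite but not definite), so H is neither positive definite, negative definite, nor indefinite. The second-order test alone is inconclusive -> degen.
(Indeed, f is constant along the null direction of H through x*, so x* is not a strict local extremum.)

degen


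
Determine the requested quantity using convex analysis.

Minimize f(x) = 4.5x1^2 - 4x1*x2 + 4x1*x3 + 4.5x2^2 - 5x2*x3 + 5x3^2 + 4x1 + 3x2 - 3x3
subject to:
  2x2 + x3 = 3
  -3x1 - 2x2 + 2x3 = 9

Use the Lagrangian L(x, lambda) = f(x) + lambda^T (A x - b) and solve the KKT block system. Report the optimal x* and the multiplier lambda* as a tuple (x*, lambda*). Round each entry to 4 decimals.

Form the Lagrangian:
  L(x, lambda) = (1/2) x^T Q x + c^T x + lambda^T (A x - b)
Stationarity (grad_x L = 0): Q x + c + A^T lambda = 0.
Primal feasibility: A x = b.

This gives the KKT block system:
  [ Q   A^T ] [ x     ]   [-c ]
  [ A    0  ] [ lambda ] = [ b ]

Solving the linear system:
  x*      = (-1.8889, 0.4444, 2.1111)
  lambda* = (-4.1111, -2.1111)
  f(x*)   = 9.3889

x* = (-1.8889, 0.4444, 2.1111), lambda* = (-4.1111, -2.1111)


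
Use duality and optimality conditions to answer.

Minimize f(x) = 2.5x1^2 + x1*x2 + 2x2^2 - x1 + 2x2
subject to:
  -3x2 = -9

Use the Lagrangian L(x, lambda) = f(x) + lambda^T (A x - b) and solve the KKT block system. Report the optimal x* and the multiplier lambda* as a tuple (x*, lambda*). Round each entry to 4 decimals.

Form the Lagrangian:
  L(x, lambda) = (1/2) x^T Q x + c^T x + lambda^T (A x - b)
Stationarity (grad_x L = 0): Q x + c + A^T lambda = 0.
Primal feasibility: A x = b.

This gives the KKT block system:
  [ Q   A^T ] [ x     ]   [-c ]
  [ A    0  ] [ lambda ] = [ b ]

Solving the linear system:
  x*      = (-0.4, 3)
  lambda* = (4.5333)
  f(x*)   = 23.6

x* = (-0.4, 3), lambda* = (4.5333)


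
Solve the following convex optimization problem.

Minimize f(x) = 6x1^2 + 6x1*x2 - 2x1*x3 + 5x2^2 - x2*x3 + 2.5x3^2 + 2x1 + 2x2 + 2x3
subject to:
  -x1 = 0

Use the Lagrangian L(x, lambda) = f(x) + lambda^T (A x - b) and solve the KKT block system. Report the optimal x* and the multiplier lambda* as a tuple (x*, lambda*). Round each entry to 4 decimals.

Form the Lagrangian:
  L(x, lambda) = (1/2) x^T Q x + c^T x + lambda^T (A x - b)
Stationarity (grad_x L = 0): Q x + c + A^T lambda = 0.
Primal feasibility: A x = b.

This gives the KKT block system:
  [ Q   A^T ] [ x     ]   [-c ]
  [ A    0  ] [ lambda ] = [ b ]

Solving the linear system:
  x*      = (0, -0.2449, -0.449)
  lambda* = (1.4286)
  f(x*)   = -0.6939

x* = (0, -0.2449, -0.449), lambda* = (1.4286)


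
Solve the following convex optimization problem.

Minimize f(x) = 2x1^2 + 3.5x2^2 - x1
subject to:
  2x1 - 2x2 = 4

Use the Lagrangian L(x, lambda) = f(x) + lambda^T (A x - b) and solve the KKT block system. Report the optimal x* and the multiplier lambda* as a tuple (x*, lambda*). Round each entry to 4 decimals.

Form the Lagrangian:
  L(x, lambda) = (1/2) x^T Q x + c^T x + lambda^T (A x - b)
Stationarity (grad_x L = 0): Q x + c + A^T lambda = 0.
Primal feasibility: A x = b.

This gives the KKT block system:
  [ Q   A^T ] [ x     ]   [-c ]
  [ A    0  ] [ lambda ] = [ b ]

Solving the linear system:
  x*      = (1.3636, -0.6364)
  lambda* = (-2.2273)
  f(x*)   = 3.7727

x* = (1.3636, -0.6364), lambda* = (-2.2273)


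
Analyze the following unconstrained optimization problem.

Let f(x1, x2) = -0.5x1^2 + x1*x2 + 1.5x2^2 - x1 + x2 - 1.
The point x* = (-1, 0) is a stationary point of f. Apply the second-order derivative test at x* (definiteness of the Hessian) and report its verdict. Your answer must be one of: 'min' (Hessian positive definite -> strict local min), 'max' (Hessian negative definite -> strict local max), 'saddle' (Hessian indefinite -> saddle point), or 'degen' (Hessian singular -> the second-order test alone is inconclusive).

Compute the Hessian H = grad^2 f:
  H = [[-1, 1], [1, 3]]
Verify stationarity: grad f(x*) = H x* + g = (0, 0).
Eigenvalues of H: -1.2361, 3.2361.
Eigenvalues have mixed signs, so H is indefinite -> x* is a saddle point.

saddle


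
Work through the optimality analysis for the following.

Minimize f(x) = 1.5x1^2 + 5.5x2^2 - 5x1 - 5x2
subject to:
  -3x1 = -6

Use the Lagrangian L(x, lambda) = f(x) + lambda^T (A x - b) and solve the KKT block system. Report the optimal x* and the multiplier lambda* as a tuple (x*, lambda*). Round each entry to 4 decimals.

Form the Lagrangian:
  L(x, lambda) = (1/2) x^T Q x + c^T x + lambda^T (A x - b)
Stationarity (grad_x L = 0): Q x + c + A^T lambda = 0.
Primal feasibility: A x = b.

This gives the KKT block system:
  [ Q   A^T ] [ x     ]   [-c ]
  [ A    0  ] [ lambda ] = [ b ]

Solving the linear system:
  x*      = (2, 0.4545)
  lambda* = (0.3333)
  f(x*)   = -5.1364

x* = (2, 0.4545), lambda* = (0.3333)


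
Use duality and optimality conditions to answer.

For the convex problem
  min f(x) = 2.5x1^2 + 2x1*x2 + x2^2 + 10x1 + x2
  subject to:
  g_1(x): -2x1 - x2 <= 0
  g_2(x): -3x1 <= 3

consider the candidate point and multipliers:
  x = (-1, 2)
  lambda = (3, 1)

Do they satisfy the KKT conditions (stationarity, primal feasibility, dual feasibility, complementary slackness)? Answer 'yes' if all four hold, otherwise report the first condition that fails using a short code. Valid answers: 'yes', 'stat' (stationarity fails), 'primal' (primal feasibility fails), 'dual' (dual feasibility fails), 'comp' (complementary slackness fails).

Gradient of f: grad f(x) = Q x + c = (9, 3)
Constraint values g_i(x) = a_i^T x - b_i:
  g_1((-1, 2)) = 0
  g_2((-1, 2)) = 0
Stationarity residual: grad f(x) + sum_i lambda_i a_i = (0, 0)
  -> stationarity OK
Primal feasibility (all g_i <= 0): OK
Dual feasibility (all lambda_i >= 0): OK
Complementary slackness (lambda_i * g_i(x) = 0 for all i): OK

Verdict: yes, KKT holds.

yes


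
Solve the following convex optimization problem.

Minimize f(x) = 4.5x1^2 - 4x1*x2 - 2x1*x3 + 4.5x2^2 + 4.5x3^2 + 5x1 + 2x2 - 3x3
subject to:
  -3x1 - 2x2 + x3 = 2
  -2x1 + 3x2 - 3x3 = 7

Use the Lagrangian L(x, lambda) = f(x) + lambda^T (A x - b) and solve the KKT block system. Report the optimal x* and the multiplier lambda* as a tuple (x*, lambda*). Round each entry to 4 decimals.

Form the Lagrangian:
  L(x, lambda) = (1/2) x^T Q x + c^T x + lambda^T (A x - b)
Stationarity (grad_x L = 0): Q x + c + A^T lambda = 0.
Primal feasibility: A x = b.

This gives the KKT block system:
  [ Q   A^T ] [ x     ]   [-c ]
  [ A    0  ] [ lambda ] = [ b ]

Solving the linear system:
  x*      = (-1.2854, 0.3799, -1.0964)
  lambda* = (0.2642, -3.3443)
  f(x*)   = 10.2517

x* = (-1.2854, 0.3799, -1.0964), lambda* = (0.2642, -3.3443)


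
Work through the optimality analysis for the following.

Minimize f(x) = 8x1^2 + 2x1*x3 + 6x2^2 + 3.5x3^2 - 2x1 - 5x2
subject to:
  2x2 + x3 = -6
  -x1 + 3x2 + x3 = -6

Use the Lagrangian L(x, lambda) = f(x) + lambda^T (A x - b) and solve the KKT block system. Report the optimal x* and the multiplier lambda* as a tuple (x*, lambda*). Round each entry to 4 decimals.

Form the Lagrangian:
  L(x, lambda) = (1/2) x^T Q x + c^T x + lambda^T (A x - b)
Stationarity (grad_x L = 0): Q x + c + A^T lambda = 0.
Primal feasibility: A x = b.

This gives the KKT block system:
  [ Q   A^T ] [ x     ]   [-c ]
  [ A    0  ] [ lambda ] = [ b ]

Solving the linear system:
  x*      = (-1.3542, -1.3542, -3.2917)
  lambda* = (56, -30.25)
  f(x*)   = 81.9896

x* = (-1.3542, -1.3542, -3.2917), lambda* = (56, -30.25)


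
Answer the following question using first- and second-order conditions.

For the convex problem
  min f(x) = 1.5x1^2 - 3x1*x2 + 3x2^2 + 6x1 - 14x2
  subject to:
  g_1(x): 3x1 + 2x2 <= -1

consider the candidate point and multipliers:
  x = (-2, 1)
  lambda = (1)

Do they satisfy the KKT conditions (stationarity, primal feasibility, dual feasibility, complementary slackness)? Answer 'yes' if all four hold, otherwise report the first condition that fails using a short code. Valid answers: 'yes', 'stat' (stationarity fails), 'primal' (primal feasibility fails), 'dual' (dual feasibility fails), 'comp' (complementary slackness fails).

Gradient of f: grad f(x) = Q x + c = (-3, -2)
Constraint values g_i(x) = a_i^T x - b_i:
  g_1((-2, 1)) = -3
Stationarity residual: grad f(x) + sum_i lambda_i a_i = (0, 0)
  -> stationarity OK
Primal feasibility (all g_i <= 0): OK
Dual feasibility (all lambda_i >= 0): OK
Complementary slackness (lambda_i * g_i(x) = 0 for all i): FAILS

Verdict: the first failing condition is complementary_slackness -> comp.

comp


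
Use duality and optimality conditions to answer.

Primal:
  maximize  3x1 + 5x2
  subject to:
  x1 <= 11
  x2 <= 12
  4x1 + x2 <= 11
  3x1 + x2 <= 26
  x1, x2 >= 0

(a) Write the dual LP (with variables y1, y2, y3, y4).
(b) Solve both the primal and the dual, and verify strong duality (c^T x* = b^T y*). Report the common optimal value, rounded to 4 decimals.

The standard primal-dual pair for 'max c^T x s.t. A x <= b, x >= 0' is:
  Dual:  min b^T y  s.t.  A^T y >= c,  y >= 0.

So the dual LP is:
  minimize  11y1 + 12y2 + 11y3 + 26y4
  subject to:
    y1 + 4y3 + 3y4 >= 3
    y2 + y3 + y4 >= 5
    y1, y2, y3, y4 >= 0

Solving the primal: x* = (0, 11).
  primal value c^T x* = 55.
Solving the dual: y* = (0, 0, 5, 0).
  dual value b^T y* = 55.
Strong duality: c^T x* = b^T y*. Confirmed.

55


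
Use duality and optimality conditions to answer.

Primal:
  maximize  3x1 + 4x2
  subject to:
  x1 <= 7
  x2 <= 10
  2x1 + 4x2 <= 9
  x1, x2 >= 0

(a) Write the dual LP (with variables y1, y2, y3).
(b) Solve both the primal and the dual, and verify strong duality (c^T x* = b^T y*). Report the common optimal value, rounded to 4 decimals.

The standard primal-dual pair for 'max c^T x s.t. A x <= b, x >= 0' is:
  Dual:  min b^T y  s.t.  A^T y >= c,  y >= 0.

So the dual LP is:
  minimize  7y1 + 10y2 + 9y3
  subject to:
    y1 + 2y3 >= 3
    y2 + 4y3 >= 4
    y1, y2, y3 >= 0

Solving the primal: x* = (4.5, 0).
  primal value c^T x* = 13.5.
Solving the dual: y* = (0, 0, 1.5).
  dual value b^T y* = 13.5.
Strong duality: c^T x* = b^T y*. Confirmed.

13.5


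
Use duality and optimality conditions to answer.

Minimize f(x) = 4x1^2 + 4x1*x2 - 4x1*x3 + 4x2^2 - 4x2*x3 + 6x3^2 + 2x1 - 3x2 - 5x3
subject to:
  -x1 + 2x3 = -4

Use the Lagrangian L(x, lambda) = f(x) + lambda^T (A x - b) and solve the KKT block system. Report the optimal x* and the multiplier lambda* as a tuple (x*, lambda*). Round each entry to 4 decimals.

Form the Lagrangian:
  L(x, lambda) = (1/2) x^T Q x + c^T x + lambda^T (A x - b)
Stationarity (grad_x L = 0): Q x + c + A^T lambda = 0.
Primal feasibility: A x = b.

This gives the KKT block system:
  [ Q   A^T ] [ x     ]   [-c ]
  [ A    0  ] [ lambda ] = [ b ]

Solving the linear system:
  x*      = (0.8846, -0.8462, -1.5577)
  lambda* = (11.9231)
  f(x*)   = 29.8942

x* = (0.8846, -0.8462, -1.5577), lambda* = (11.9231)


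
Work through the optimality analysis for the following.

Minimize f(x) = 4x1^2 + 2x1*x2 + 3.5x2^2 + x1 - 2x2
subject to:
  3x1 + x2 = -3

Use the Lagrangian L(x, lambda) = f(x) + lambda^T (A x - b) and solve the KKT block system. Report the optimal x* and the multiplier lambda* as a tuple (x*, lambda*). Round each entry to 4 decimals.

Form the Lagrangian:
  L(x, lambda) = (1/2) x^T Q x + c^T x + lambda^T (A x - b)
Stationarity (grad_x L = 0): Q x + c + A^T lambda = 0.
Primal feasibility: A x = b.

This gives the KKT block system:
  [ Q   A^T ] [ x     ]   [-c ]
  [ A    0  ] [ lambda ] = [ b ]

Solving the linear system:
  x*      = (-1.0847, 0.2542)
  lambda* = (2.3898)
  f(x*)   = 2.7881

x* = (-1.0847, 0.2542), lambda* = (2.3898)


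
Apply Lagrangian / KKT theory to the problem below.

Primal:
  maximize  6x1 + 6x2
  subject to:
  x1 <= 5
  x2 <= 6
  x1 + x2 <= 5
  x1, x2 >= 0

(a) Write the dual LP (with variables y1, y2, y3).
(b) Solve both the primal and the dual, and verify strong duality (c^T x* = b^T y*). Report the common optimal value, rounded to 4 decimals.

The standard primal-dual pair for 'max c^T x s.t. A x <= b, x >= 0' is:
  Dual:  min b^T y  s.t.  A^T y >= c,  y >= 0.

So the dual LP is:
  minimize  5y1 + 6y2 + 5y3
  subject to:
    y1 + y3 >= 6
    y2 + y3 >= 6
    y1, y2, y3 >= 0

Solving the primal: x* = (0, 5).
  primal value c^T x* = 30.
Solving the dual: y* = (0, 0, 6).
  dual value b^T y* = 30.
Strong duality: c^T x* = b^T y*. Confirmed.

30


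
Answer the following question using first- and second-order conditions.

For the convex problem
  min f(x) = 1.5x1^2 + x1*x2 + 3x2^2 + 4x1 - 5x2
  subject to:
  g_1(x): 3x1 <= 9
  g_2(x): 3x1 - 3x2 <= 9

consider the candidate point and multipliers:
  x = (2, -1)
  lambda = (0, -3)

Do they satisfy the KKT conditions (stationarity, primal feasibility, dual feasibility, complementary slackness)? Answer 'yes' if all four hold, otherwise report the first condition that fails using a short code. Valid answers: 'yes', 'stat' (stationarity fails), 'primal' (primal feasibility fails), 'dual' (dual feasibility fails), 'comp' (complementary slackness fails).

Gradient of f: grad f(x) = Q x + c = (9, -9)
Constraint values g_i(x) = a_i^T x - b_i:
  g_1((2, -1)) = -3
  g_2((2, -1)) = 0
Stationarity residual: grad f(x) + sum_i lambda_i a_i = (0, 0)
  -> stationarity OK
Primal feasibility (all g_i <= 0): OK
Dual feasibility (all lambda_i >= 0): FAILS
Complementary slackness (lambda_i * g_i(x) = 0 for all i): OK

Verdict: the first failing condition is dual_feasibility -> dual.

dual


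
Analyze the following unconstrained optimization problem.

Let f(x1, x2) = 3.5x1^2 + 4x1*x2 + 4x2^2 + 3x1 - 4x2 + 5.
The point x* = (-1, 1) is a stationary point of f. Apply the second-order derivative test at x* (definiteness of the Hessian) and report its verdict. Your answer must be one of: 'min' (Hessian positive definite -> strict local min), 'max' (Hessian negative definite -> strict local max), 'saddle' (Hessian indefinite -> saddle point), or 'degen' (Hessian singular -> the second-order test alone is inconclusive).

Compute the Hessian H = grad^2 f:
  H = [[7, 4], [4, 8]]
Verify stationarity: grad f(x*) = H x* + g = (0, 0).
Eigenvalues of H: 3.4689, 11.5311.
Both eigenvalues > 0, so H is positive definite -> x* is a strict local min.

min


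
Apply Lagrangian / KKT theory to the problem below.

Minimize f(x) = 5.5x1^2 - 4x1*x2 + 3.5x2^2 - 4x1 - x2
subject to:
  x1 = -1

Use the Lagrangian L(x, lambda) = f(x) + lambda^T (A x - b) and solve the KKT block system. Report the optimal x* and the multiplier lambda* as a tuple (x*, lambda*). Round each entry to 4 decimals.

Form the Lagrangian:
  L(x, lambda) = (1/2) x^T Q x + c^T x + lambda^T (A x - b)
Stationarity (grad_x L = 0): Q x + c + A^T lambda = 0.
Primal feasibility: A x = b.

This gives the KKT block system:
  [ Q   A^T ] [ x     ]   [-c ]
  [ A    0  ] [ lambda ] = [ b ]

Solving the linear system:
  x*      = (-1, -0.4286)
  lambda* = (13.2857)
  f(x*)   = 8.8571

x* = (-1, -0.4286), lambda* = (13.2857)


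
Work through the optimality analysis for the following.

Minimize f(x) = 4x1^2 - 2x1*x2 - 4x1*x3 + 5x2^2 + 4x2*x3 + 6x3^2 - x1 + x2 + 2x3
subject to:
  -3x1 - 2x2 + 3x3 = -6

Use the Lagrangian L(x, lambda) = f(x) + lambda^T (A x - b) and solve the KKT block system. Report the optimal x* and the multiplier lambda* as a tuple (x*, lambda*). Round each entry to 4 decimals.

Form the Lagrangian:
  L(x, lambda) = (1/2) x^T Q x + c^T x + lambda^T (A x - b)
Stationarity (grad_x L = 0): Q x + c + A^T lambda = 0.
Primal feasibility: A x = b.

This gives the KKT block system:
  [ Q   A^T ] [ x     ]   [-c ]
  [ A    0  ] [ lambda ] = [ b ]

Solving the linear system:
  x*      = (0.778, 0.7723, -0.7071)
  lambda* = (2.1693)
  f(x*)   = 5.7981

x* = (0.778, 0.7723, -0.7071), lambda* = (2.1693)


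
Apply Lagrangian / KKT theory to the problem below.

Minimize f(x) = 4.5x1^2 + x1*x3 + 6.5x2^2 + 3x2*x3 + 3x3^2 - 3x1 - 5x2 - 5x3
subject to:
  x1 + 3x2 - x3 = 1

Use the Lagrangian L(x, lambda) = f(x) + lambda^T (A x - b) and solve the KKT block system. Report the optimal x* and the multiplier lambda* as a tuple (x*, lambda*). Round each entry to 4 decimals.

Form the Lagrangian:
  L(x, lambda) = (1/2) x^T Q x + c^T x + lambda^T (A x - b)
Stationarity (grad_x L = 0): Q x + c + A^T lambda = 0.
Primal feasibility: A x = b.

This gives the KKT block system:
  [ Q   A^T ] [ x     ]   [-c ]
  [ A    0  ] [ lambda ] = [ b ]

Solving the linear system:
  x*      = (0.3349, 0.3878, 0.4983)
  lambda* = (-0.5121)
  f(x*)   = -2.4614

x* = (0.3349, 0.3878, 0.4983), lambda* = (-0.5121)


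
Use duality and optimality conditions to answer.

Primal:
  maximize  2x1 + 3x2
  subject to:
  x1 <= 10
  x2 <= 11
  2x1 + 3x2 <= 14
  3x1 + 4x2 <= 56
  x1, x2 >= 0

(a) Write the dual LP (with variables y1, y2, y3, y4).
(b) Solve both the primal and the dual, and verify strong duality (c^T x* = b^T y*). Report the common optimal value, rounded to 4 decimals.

The standard primal-dual pair for 'max c^T x s.t. A x <= b, x >= 0' is:
  Dual:  min b^T y  s.t.  A^T y >= c,  y >= 0.

So the dual LP is:
  minimize  10y1 + 11y2 + 14y3 + 56y4
  subject to:
    y1 + 2y3 + 3y4 >= 2
    y2 + 3y3 + 4y4 >= 3
    y1, y2, y3, y4 >= 0

Solving the primal: x* = (7, 0).
  primal value c^T x* = 14.
Solving the dual: y* = (0, 0, 1, 0).
  dual value b^T y* = 14.
Strong duality: c^T x* = b^T y*. Confirmed.

14


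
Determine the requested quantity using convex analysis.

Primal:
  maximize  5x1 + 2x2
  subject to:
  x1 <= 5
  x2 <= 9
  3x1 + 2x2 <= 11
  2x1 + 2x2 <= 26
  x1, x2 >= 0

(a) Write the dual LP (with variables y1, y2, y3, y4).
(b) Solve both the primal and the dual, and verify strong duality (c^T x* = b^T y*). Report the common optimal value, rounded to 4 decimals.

The standard primal-dual pair for 'max c^T x s.t. A x <= b, x >= 0' is:
  Dual:  min b^T y  s.t.  A^T y >= c,  y >= 0.

So the dual LP is:
  minimize  5y1 + 9y2 + 11y3 + 26y4
  subject to:
    y1 + 3y3 + 2y4 >= 5
    y2 + 2y3 + 2y4 >= 2
    y1, y2, y3, y4 >= 0

Solving the primal: x* = (3.6667, 0).
  primal value c^T x* = 18.3333.
Solving the dual: y* = (0, 0, 1.6667, 0).
  dual value b^T y* = 18.3333.
Strong duality: c^T x* = b^T y*. Confirmed.

18.3333


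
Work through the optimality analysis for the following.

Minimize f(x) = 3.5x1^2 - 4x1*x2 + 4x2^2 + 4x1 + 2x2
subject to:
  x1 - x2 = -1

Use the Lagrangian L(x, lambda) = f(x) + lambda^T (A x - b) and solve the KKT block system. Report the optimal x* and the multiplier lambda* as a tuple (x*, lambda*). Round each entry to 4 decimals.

Form the Lagrangian:
  L(x, lambda) = (1/2) x^T Q x + c^T x + lambda^T (A x - b)
Stationarity (grad_x L = 0): Q x + c + A^T lambda = 0.
Primal feasibility: A x = b.

This gives the KKT block system:
  [ Q   A^T ] [ x     ]   [-c ]
  [ A    0  ] [ lambda ] = [ b ]

Solving the linear system:
  x*      = (-1.4286, -0.4286)
  lambda* = (4.2857)
  f(x*)   = -1.1429

x* = (-1.4286, -0.4286), lambda* = (4.2857)


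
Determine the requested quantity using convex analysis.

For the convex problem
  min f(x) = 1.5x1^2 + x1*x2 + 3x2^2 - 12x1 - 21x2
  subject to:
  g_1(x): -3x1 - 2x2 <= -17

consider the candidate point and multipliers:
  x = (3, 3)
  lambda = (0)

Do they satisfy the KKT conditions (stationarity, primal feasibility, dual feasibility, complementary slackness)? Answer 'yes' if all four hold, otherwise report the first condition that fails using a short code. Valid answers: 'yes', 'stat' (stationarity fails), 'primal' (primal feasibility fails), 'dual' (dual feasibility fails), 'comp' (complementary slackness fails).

Gradient of f: grad f(x) = Q x + c = (0, 0)
Constraint values g_i(x) = a_i^T x - b_i:
  g_1((3, 3)) = 2
Stationarity residual: grad f(x) + sum_i lambda_i a_i = (0, 0)
  -> stationarity OK
Primal feasibility (all g_i <= 0): FAILS
Dual feasibility (all lambda_i >= 0): OK
Complementary slackness (lambda_i * g_i(x) = 0 for all i): OK

Verdict: the first failing condition is primal_feasibility -> primal.

primal


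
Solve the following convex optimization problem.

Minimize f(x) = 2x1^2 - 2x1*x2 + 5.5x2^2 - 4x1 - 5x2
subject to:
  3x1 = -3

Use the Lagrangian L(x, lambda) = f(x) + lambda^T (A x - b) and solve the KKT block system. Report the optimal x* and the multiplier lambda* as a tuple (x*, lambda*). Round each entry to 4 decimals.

Form the Lagrangian:
  L(x, lambda) = (1/2) x^T Q x + c^T x + lambda^T (A x - b)
Stationarity (grad_x L = 0): Q x + c + A^T lambda = 0.
Primal feasibility: A x = b.

This gives the KKT block system:
  [ Q   A^T ] [ x     ]   [-c ]
  [ A    0  ] [ lambda ] = [ b ]

Solving the linear system:
  x*      = (-1, 0.2727)
  lambda* = (2.8485)
  f(x*)   = 5.5909

x* = (-1, 0.2727), lambda* = (2.8485)


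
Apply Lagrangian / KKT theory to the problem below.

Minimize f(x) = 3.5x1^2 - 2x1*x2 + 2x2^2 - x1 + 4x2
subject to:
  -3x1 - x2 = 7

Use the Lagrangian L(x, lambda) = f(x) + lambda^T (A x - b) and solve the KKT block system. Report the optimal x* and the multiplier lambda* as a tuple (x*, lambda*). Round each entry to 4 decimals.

Form the Lagrangian:
  L(x, lambda) = (1/2) x^T Q x + c^T x + lambda^T (A x - b)
Stationarity (grad_x L = 0): Q x + c + A^T lambda = 0.
Primal feasibility: A x = b.

This gives the KKT block system:
  [ Q   A^T ] [ x     ]   [-c ]
  [ A    0  ] [ lambda ] = [ b ]

Solving the linear system:
  x*      = (-1.5455, -2.3636)
  lambda* = (-2.3636)
  f(x*)   = 4.3182

x* = (-1.5455, -2.3636), lambda* = (-2.3636)


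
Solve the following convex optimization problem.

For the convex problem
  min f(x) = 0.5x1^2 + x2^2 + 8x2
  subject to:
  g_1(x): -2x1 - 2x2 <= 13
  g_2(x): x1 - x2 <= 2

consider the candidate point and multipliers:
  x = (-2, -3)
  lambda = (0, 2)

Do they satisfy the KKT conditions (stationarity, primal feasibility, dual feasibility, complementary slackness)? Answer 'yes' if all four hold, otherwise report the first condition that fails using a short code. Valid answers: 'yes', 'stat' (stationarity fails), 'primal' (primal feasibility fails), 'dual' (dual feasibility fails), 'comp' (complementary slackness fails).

Gradient of f: grad f(x) = Q x + c = (-2, 2)
Constraint values g_i(x) = a_i^T x - b_i:
  g_1((-2, -3)) = -3
  g_2((-2, -3)) = -1
Stationarity residual: grad f(x) + sum_i lambda_i a_i = (0, 0)
  -> stationarity OK
Primal feasibility (all g_i <= 0): OK
Dual feasibility (all lambda_i >= 0): OK
Complementary slackness (lambda_i * g_i(x) = 0 for all i): FAILS

Verdict: the first failing condition is complementary_slackness -> comp.

comp


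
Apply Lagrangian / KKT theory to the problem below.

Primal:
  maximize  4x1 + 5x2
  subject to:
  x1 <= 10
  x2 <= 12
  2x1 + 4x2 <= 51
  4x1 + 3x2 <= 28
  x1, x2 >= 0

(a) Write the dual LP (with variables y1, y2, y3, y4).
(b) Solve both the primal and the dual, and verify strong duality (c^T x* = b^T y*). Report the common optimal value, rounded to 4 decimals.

The standard primal-dual pair for 'max c^T x s.t. A x <= b, x >= 0' is:
  Dual:  min b^T y  s.t.  A^T y >= c,  y >= 0.

So the dual LP is:
  minimize  10y1 + 12y2 + 51y3 + 28y4
  subject to:
    y1 + 2y3 + 4y4 >= 4
    y2 + 4y3 + 3y4 >= 5
    y1, y2, y3, y4 >= 0

Solving the primal: x* = (0, 9.3333).
  primal value c^T x* = 46.6667.
Solving the dual: y* = (0, 0, 0, 1.6667).
  dual value b^T y* = 46.6667.
Strong duality: c^T x* = b^T y*. Confirmed.

46.6667


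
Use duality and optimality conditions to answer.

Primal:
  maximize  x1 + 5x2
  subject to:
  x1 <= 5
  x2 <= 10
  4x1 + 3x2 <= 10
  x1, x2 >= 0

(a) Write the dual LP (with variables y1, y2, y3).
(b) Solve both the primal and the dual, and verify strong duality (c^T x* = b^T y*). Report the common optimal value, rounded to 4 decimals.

The standard primal-dual pair for 'max c^T x s.t. A x <= b, x >= 0' is:
  Dual:  min b^T y  s.t.  A^T y >= c,  y >= 0.

So the dual LP is:
  minimize  5y1 + 10y2 + 10y3
  subject to:
    y1 + 4y3 >= 1
    y2 + 3y3 >= 5
    y1, y2, y3 >= 0

Solving the primal: x* = (0, 3.3333).
  primal value c^T x* = 16.6667.
Solving the dual: y* = (0, 0, 1.6667).
  dual value b^T y* = 16.6667.
Strong duality: c^T x* = b^T y*. Confirmed.

16.6667


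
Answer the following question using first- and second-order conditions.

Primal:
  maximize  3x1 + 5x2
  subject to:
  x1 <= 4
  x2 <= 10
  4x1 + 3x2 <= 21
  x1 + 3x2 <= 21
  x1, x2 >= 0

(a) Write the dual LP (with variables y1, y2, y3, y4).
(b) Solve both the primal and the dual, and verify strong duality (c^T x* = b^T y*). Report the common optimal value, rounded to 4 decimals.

The standard primal-dual pair for 'max c^T x s.t. A x <= b, x >= 0' is:
  Dual:  min b^T y  s.t.  A^T y >= c,  y >= 0.

So the dual LP is:
  minimize  4y1 + 10y2 + 21y3 + 21y4
  subject to:
    y1 + 4y3 + y4 >= 3
    y2 + 3y3 + 3y4 >= 5
    y1, y2, y3, y4 >= 0

Solving the primal: x* = (0, 7).
  primal value c^T x* = 35.
Solving the dual: y* = (0, 0, 0.4444, 1.2222).
  dual value b^T y* = 35.
Strong duality: c^T x* = b^T y*. Confirmed.

35


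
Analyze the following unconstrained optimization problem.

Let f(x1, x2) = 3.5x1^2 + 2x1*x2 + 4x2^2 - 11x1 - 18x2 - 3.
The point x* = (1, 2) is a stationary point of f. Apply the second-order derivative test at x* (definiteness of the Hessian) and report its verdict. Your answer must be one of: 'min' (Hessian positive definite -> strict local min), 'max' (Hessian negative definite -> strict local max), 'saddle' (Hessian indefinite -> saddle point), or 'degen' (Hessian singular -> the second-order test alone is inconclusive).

Compute the Hessian H = grad^2 f:
  H = [[7, 2], [2, 8]]
Verify stationarity: grad f(x*) = H x* + g = (0, 0).
Eigenvalues of H: 5.4384, 9.5616.
Both eigenvalues > 0, so H is positive definite -> x* is a strict local min.

min


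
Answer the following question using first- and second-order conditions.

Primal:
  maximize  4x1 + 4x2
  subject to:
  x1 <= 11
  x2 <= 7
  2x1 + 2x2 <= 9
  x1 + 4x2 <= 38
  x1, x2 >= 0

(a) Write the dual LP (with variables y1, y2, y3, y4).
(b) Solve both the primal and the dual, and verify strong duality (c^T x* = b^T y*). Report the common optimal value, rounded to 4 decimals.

The standard primal-dual pair for 'max c^T x s.t. A x <= b, x >= 0' is:
  Dual:  min b^T y  s.t.  A^T y >= c,  y >= 0.

So the dual LP is:
  minimize  11y1 + 7y2 + 9y3 + 38y4
  subject to:
    y1 + 2y3 + y4 >= 4
    y2 + 2y3 + 4y4 >= 4
    y1, y2, y3, y4 >= 0

Solving the primal: x* = (4.5, 0).
  primal value c^T x* = 18.
Solving the dual: y* = (0, 0, 2, 0).
  dual value b^T y* = 18.
Strong duality: c^T x* = b^T y*. Confirmed.

18


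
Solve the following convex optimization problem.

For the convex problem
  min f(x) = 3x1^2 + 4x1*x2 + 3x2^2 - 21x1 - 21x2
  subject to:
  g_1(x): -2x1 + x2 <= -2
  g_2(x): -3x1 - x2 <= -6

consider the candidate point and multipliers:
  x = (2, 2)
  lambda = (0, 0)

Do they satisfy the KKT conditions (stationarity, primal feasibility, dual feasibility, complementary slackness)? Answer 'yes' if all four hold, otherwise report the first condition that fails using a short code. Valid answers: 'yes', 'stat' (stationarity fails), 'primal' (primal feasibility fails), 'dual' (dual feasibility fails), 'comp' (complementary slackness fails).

Gradient of f: grad f(x) = Q x + c = (-1, -1)
Constraint values g_i(x) = a_i^T x - b_i:
  g_1((2, 2)) = 0
  g_2((2, 2)) = -2
Stationarity residual: grad f(x) + sum_i lambda_i a_i = (-1, -1)
  -> stationarity FAILS
Primal feasibility (all g_i <= 0): OK
Dual feasibility (all lambda_i >= 0): OK
Complementary slackness (lambda_i * g_i(x) = 0 for all i): OK

Verdict: the first failing condition is stationarity -> stat.

stat


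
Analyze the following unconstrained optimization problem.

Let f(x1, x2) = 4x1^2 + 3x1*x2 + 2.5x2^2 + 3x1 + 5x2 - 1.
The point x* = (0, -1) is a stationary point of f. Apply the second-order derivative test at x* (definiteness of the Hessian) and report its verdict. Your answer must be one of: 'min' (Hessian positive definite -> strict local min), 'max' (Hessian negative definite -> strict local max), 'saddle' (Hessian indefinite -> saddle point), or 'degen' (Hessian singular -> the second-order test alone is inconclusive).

Compute the Hessian H = grad^2 f:
  H = [[8, 3], [3, 5]]
Verify stationarity: grad f(x*) = H x* + g = (0, 0).
Eigenvalues of H: 3.1459, 9.8541.
Both eigenvalues > 0, so H is positive definite -> x* is a strict local min.

min


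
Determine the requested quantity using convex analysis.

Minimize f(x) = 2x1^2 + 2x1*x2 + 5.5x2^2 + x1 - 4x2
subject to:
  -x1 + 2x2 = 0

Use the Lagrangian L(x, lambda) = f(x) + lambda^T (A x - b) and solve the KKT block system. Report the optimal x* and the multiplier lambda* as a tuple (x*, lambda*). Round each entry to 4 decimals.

Form the Lagrangian:
  L(x, lambda) = (1/2) x^T Q x + c^T x + lambda^T (A x - b)
Stationarity (grad_x L = 0): Q x + c + A^T lambda = 0.
Primal feasibility: A x = b.

This gives the KKT block system:
  [ Q   A^T ] [ x     ]   [-c ]
  [ A    0  ] [ lambda ] = [ b ]

Solving the linear system:
  x*      = (0.1143, 0.0571)
  lambda* = (1.5714)
  f(x*)   = -0.0571

x* = (0.1143, 0.0571), lambda* = (1.5714)


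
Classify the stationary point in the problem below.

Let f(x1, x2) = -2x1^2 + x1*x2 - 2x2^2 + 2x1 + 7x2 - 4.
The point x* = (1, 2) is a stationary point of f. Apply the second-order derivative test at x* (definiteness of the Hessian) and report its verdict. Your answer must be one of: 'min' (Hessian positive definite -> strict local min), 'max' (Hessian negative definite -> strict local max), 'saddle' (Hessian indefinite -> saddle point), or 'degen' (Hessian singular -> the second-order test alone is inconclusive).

Compute the Hessian H = grad^2 f:
  H = [[-4, 1], [1, -4]]
Verify stationarity: grad f(x*) = H x* + g = (0, 0).
Eigenvalues of H: -5, -3.
Both eigenvalues < 0, so H is negative definite -> x* is a strict local max.

max


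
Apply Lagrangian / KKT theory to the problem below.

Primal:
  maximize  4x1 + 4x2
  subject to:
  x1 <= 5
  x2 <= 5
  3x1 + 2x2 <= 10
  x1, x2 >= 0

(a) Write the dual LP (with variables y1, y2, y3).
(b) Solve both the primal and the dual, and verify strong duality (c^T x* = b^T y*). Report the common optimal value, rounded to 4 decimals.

The standard primal-dual pair for 'max c^T x s.t. A x <= b, x >= 0' is:
  Dual:  min b^T y  s.t.  A^T y >= c,  y >= 0.

So the dual LP is:
  minimize  5y1 + 5y2 + 10y3
  subject to:
    y1 + 3y3 >= 4
    y2 + 2y3 >= 4
    y1, y2, y3 >= 0

Solving the primal: x* = (0, 5).
  primal value c^T x* = 20.
Solving the dual: y* = (0, 1.3333, 1.3333).
  dual value b^T y* = 20.
Strong duality: c^T x* = b^T y*. Confirmed.

20


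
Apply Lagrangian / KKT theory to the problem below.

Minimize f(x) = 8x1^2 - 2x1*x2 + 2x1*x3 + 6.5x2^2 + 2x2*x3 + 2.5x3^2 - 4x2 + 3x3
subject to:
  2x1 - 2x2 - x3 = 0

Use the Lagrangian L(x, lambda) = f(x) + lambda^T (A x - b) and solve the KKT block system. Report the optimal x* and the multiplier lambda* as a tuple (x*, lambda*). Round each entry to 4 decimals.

Form the Lagrangian:
  L(x, lambda) = (1/2) x^T Q x + c^T x + lambda^T (A x - b)
Stationarity (grad_x L = 0): Q x + c + A^T lambda = 0.
Primal feasibility: A x = b.

This gives the KKT block system:
  [ Q   A^T ] [ x     ]   [-c ]
  [ A    0  ] [ lambda ] = [ b ]

Solving the linear system:
  x*      = (0.1136, 0.5, -0.7727)
  lambda* = (0.3636)
  f(x*)   = -2.1591

x* = (0.1136, 0.5, -0.7727), lambda* = (0.3636)


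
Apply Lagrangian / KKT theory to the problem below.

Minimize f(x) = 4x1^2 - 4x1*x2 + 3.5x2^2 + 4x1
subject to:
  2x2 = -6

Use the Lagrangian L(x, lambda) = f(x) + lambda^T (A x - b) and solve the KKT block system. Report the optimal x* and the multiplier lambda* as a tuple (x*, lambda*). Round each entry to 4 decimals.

Form the Lagrangian:
  L(x, lambda) = (1/2) x^T Q x + c^T x + lambda^T (A x - b)
Stationarity (grad_x L = 0): Q x + c + A^T lambda = 0.
Primal feasibility: A x = b.

This gives the KKT block system:
  [ Q   A^T ] [ x     ]   [-c ]
  [ A    0  ] [ lambda ] = [ b ]

Solving the linear system:
  x*      = (-2, -3)
  lambda* = (6.5)
  f(x*)   = 15.5

x* = (-2, -3), lambda* = (6.5)


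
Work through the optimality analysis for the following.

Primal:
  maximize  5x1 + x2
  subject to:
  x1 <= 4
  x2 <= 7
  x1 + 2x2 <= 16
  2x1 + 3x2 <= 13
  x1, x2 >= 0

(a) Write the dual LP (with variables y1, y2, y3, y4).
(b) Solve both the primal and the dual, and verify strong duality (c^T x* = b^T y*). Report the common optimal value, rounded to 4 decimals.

The standard primal-dual pair for 'max c^T x s.t. A x <= b, x >= 0' is:
  Dual:  min b^T y  s.t.  A^T y >= c,  y >= 0.

So the dual LP is:
  minimize  4y1 + 7y2 + 16y3 + 13y4
  subject to:
    y1 + y3 + 2y4 >= 5
    y2 + 2y3 + 3y4 >= 1
    y1, y2, y3, y4 >= 0

Solving the primal: x* = (4, 1.6667).
  primal value c^T x* = 21.6667.
Solving the dual: y* = (4.3333, 0, 0, 0.3333).
  dual value b^T y* = 21.6667.
Strong duality: c^T x* = b^T y*. Confirmed.

21.6667


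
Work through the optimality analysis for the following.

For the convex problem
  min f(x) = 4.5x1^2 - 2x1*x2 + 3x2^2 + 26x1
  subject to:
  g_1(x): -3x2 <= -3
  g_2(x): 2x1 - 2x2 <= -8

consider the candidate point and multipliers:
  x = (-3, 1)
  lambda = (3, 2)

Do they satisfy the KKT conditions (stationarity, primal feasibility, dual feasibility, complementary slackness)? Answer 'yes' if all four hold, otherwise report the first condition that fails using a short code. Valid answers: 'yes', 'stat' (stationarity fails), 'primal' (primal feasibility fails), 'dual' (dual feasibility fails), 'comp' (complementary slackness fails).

Gradient of f: grad f(x) = Q x + c = (-3, 12)
Constraint values g_i(x) = a_i^T x - b_i:
  g_1((-3, 1)) = 0
  g_2((-3, 1)) = 0
Stationarity residual: grad f(x) + sum_i lambda_i a_i = (1, -1)
  -> stationarity FAILS
Primal feasibility (all g_i <= 0): OK
Dual feasibility (all lambda_i >= 0): OK
Complementary slackness (lambda_i * g_i(x) = 0 for all i): OK

Verdict: the first failing condition is stationarity -> stat.

stat


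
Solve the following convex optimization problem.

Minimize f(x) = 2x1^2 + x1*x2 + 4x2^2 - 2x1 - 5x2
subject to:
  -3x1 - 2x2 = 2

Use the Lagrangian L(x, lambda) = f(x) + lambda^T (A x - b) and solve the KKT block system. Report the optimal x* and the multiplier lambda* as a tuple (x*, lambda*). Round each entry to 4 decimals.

Form the Lagrangian:
  L(x, lambda) = (1/2) x^T Q x + c^T x + lambda^T (A x - b)
Stationarity (grad_x L = 0): Q x + c + A^T lambda = 0.
Primal feasibility: A x = b.

This gives the KKT block system:
  [ Q   A^T ] [ x     ]   [-c ]
  [ A    0  ] [ lambda ] = [ b ]

Solving the linear system:
  x*      = (-0.8684, 0.3026)
  lambda* = (-1.7237)
  f(x*)   = 1.8355

x* = (-0.8684, 0.3026), lambda* = (-1.7237)


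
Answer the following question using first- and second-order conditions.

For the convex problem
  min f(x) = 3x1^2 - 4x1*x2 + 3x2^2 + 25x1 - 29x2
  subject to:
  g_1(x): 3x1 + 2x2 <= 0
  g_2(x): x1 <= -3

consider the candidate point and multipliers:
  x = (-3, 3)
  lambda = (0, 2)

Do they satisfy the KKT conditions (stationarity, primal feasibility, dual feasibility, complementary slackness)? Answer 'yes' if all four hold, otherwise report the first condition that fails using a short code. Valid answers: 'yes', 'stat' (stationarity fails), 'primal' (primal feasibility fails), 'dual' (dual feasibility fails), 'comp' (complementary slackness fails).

Gradient of f: grad f(x) = Q x + c = (-5, 1)
Constraint values g_i(x) = a_i^T x - b_i:
  g_1((-3, 3)) = -3
  g_2((-3, 3)) = 0
Stationarity residual: grad f(x) + sum_i lambda_i a_i = (-3, 1)
  -> stationarity FAILS
Primal feasibility (all g_i <= 0): OK
Dual feasibility (all lambda_i >= 0): OK
Complementary slackness (lambda_i * g_i(x) = 0 for all i): OK

Verdict: the first failing condition is stationarity -> stat.

stat


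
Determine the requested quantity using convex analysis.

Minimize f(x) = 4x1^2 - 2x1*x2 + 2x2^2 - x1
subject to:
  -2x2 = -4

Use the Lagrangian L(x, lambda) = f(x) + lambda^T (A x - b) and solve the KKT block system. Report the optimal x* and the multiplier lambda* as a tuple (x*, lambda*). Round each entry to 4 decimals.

Form the Lagrangian:
  L(x, lambda) = (1/2) x^T Q x + c^T x + lambda^T (A x - b)
Stationarity (grad_x L = 0): Q x + c + A^T lambda = 0.
Primal feasibility: A x = b.

This gives the KKT block system:
  [ Q   A^T ] [ x     ]   [-c ]
  [ A    0  ] [ lambda ] = [ b ]

Solving the linear system:
  x*      = (0.625, 2)
  lambda* = (3.375)
  f(x*)   = 6.4375

x* = (0.625, 2), lambda* = (3.375)


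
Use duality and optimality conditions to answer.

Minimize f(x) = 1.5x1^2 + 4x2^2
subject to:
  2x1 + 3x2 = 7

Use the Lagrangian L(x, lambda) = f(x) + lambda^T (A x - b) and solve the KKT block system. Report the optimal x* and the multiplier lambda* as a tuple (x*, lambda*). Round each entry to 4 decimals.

Form the Lagrangian:
  L(x, lambda) = (1/2) x^T Q x + c^T x + lambda^T (A x - b)
Stationarity (grad_x L = 0): Q x + c + A^T lambda = 0.
Primal feasibility: A x = b.

This gives the KKT block system:
  [ Q   A^T ] [ x     ]   [-c ]
  [ A    0  ] [ lambda ] = [ b ]

Solving the linear system:
  x*      = (1.8983, 1.0678)
  lambda* = (-2.8475)
  f(x*)   = 9.9661

x* = (1.8983, 1.0678), lambda* = (-2.8475)


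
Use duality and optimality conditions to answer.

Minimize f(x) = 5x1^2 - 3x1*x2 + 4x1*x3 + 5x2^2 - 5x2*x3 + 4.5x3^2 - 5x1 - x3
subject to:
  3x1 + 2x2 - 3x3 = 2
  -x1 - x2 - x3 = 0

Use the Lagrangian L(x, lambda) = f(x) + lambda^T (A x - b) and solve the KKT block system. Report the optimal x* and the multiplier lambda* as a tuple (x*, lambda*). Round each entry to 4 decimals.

Form the Lagrangian:
  L(x, lambda) = (1/2) x^T Q x + c^T x + lambda^T (A x - b)
Stationarity (grad_x L = 0): Q x + c + A^T lambda = 0.
Primal feasibility: A x = b.

This gives the KKT block system:
  [ Q   A^T ] [ x     ]   [-c ]
  [ A    0  ] [ lambda ] = [ b ]

Solving the linear system:
  x*      = (0.4538, -0.1446, -0.3092)
  lambda* = (0.0033, -1.2547)
  f(x*)   = -0.9833

x* = (0.4538, -0.1446, -0.3092), lambda* = (0.0033, -1.2547)


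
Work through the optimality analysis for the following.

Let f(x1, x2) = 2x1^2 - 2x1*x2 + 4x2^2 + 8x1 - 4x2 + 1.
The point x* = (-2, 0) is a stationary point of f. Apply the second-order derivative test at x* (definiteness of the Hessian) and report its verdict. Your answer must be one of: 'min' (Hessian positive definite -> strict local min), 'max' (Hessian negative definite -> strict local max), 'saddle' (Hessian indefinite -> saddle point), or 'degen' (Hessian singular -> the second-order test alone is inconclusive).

Compute the Hessian H = grad^2 f:
  H = [[4, -2], [-2, 8]]
Verify stationarity: grad f(x*) = H x* + g = (0, 0).
Eigenvalues of H: 3.1716, 8.8284.
Both eigenvalues > 0, so H is positive definite -> x* is a strict local min.

min


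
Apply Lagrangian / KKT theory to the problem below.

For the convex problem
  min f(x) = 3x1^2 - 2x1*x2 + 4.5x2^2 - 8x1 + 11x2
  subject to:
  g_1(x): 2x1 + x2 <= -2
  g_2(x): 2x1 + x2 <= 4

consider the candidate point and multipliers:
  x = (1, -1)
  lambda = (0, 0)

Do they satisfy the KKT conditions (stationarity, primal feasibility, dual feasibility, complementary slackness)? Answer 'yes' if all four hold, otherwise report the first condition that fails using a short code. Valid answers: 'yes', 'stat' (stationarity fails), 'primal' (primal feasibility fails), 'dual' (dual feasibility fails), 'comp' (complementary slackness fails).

Gradient of f: grad f(x) = Q x + c = (0, 0)
Constraint values g_i(x) = a_i^T x - b_i:
  g_1((1, -1)) = 3
  g_2((1, -1)) = -3
Stationarity residual: grad f(x) + sum_i lambda_i a_i = (0, 0)
  -> stationarity OK
Primal feasibility (all g_i <= 0): FAILS
Dual feasibility (all lambda_i >= 0): OK
Complementary slackness (lambda_i * g_i(x) = 0 for all i): OK

Verdict: the first failing condition is primal_feasibility -> primal.

primal
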